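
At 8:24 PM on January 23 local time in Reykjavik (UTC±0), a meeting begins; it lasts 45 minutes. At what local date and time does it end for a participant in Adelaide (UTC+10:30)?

7:39 AM on January 24

Reykjavik is at UTC+0, so start is already 8:24 PM UTC on Jan 23.
Add 45 minutes duration → 9:09 PM UTC.
Adelaide is UTC+10:30, so local end time = 9:09 PM + 10:30 = 7:39 AM on Jan 24.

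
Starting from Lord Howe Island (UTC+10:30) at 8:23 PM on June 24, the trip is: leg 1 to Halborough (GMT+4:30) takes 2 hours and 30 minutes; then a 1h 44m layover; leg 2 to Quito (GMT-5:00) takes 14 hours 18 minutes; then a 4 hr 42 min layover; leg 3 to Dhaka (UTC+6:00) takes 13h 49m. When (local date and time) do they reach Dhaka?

4:56 AM on June 26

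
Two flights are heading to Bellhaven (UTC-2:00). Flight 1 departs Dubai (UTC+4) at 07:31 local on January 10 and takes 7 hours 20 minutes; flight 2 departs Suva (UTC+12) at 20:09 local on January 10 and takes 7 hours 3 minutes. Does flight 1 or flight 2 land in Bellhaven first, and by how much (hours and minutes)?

the first, by 4 hours 21 minutes

Flight 1 in UTC: 07:31 − 4:00 = 03:31 on Jan 10.
+7 hours 20 minutes → arrive 10:51 UTC on Jan 10.
Flight 2 in UTC: 20:09 − 12:00 = 08:09 on Jan 10.
+7 hours and 3 minutes → arrive 15:12 UTC on Jan 10.
Flight 1 lands earlier by 4 hours 21 minutes.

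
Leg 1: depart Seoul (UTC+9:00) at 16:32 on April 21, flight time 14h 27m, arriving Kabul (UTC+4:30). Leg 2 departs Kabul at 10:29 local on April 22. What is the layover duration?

Convert departure to UTC: 16:32 − 9:00 = 07:32 UTC on Apr 21.
Add 14 hours and 27 minutes flight time → 21:59 UTC.
Kabul is UTC+4:30, so local arrival = 21:59 + 4:30 = 02:29 on Apr 22.
Layover = 10:29 − 02:29 = 8 hours.

8 hours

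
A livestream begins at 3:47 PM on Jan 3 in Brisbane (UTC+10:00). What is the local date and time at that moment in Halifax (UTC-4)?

1:47 AM on Jan 3

Halifax is 14:00 behind Brisbane.
Shift by the zone difference: 3:47 PM − 14:00 = 1:47 AM on Jan 3 in Halifax.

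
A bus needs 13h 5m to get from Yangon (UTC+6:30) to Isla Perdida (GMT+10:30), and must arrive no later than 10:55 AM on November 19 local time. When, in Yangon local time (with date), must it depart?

5:50 PM on November 18

Target arrival in UTC: 10:55 AM − 10:30 = 12:25 AM on Nov 19.
Subtract 13 hours 5 minutes → departure 11:20 AM UTC on Nov 18.
Yangon is UTC+6:30: 11:20 AM + 6:30 = 5:50 PM on Nov 18.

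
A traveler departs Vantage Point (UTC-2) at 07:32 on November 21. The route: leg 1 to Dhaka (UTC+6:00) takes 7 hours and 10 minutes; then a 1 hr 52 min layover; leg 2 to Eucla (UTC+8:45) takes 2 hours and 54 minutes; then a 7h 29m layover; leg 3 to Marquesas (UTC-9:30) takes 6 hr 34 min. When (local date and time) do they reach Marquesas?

02:01 on November 22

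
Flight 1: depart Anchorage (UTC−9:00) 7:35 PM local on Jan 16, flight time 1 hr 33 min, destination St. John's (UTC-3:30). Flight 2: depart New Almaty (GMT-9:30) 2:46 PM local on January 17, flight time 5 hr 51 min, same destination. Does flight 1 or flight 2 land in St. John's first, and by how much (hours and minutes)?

Flight 1 in UTC: 7:35 PM + 9:00 = 4:35 AM on Jan 17.
+1 hour 33 minutes → arrive 6:08 AM UTC on Jan 17.
Flight 2 in UTC: 2:46 PM + 9:30 = 12:16 AM on Jan 18.
+5 hours and 51 minutes → arrive 6:07 AM UTC on Jan 18.
Flight 1 lands earlier by 23 hours 59 minutes.

the first, by 23 hours 59 minutes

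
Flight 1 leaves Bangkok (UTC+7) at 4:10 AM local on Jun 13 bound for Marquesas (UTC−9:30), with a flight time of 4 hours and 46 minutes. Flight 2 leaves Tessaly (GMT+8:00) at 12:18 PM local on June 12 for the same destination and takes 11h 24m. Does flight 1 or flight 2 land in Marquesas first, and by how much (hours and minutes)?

the second, by 10 hours 14 minutes

Flight 1 in UTC: 4:10 AM − 7:00 = 9:10 PM on Jun 12.
+4 hours and 46 minutes → arrive 1:56 AM UTC on Jun 13.
Flight 2 in UTC: 12:18 PM − 8:00 = 4:18 AM on Jun 12.
+11 hours and 24 minutes → arrive 3:42 PM UTC on Jun 12.
Flight 2 lands earlier by 10 hours 14 minutes.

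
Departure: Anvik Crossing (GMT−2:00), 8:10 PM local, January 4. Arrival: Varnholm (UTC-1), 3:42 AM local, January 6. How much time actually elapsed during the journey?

30 hours 32 minutes

Departure in UTC: 8:10 PM + 2:00 = 10:10 PM on Jan 4.
Arrival in UTC: 3:42 AM + 1:00 = 4:42 AM on Jan 6.
Elapsed = 4:42 AM − 10:10 PM (+2 days) = 30 hours 32 minutes.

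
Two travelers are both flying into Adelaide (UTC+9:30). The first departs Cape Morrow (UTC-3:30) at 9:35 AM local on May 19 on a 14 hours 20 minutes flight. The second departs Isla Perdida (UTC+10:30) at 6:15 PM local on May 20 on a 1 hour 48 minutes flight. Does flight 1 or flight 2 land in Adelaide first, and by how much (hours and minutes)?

the first, by 6 hours 8 minutes

Flight 1 in UTC: 9:35 AM + 3:30 = 1:05 PM on May 19.
+14 hours and 20 minutes → arrive 3:25 AM UTC on May 20.
Flight 2 in UTC: 6:15 PM − 10:30 = 7:45 AM on May 20.
+1 hour 48 minutes → arrive 9:33 AM UTC on May 20.
Flight 1 lands earlier by 6 hours 8 minutes.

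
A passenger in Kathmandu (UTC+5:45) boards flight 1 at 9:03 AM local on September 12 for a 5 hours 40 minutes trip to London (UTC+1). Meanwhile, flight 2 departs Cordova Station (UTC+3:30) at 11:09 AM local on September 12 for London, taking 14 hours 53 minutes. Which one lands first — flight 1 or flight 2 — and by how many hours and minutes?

the first, by 13 hours 34 minutes

Flight 1 in UTC: 9:03 AM − 5:45 = 3:18 AM on Sep 12.
+5 hours 40 minutes → arrive 8:58 AM UTC on Sep 12.
Flight 2 in UTC: 11:09 AM − 3:30 = 7:39 AM on Sep 12.
+14 hours 53 minutes → arrive 10:32 PM UTC on Sep 12.
Flight 1 lands earlier by 13 hours 34 minutes.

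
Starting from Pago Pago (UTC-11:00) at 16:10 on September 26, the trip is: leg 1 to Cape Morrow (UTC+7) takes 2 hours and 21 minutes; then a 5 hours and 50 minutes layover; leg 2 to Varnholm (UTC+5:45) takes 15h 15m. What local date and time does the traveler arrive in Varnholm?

08:21 on September 28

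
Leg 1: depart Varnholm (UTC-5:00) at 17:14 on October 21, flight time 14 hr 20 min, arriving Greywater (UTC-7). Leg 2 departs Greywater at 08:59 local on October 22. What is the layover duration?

3 hours 25 minutes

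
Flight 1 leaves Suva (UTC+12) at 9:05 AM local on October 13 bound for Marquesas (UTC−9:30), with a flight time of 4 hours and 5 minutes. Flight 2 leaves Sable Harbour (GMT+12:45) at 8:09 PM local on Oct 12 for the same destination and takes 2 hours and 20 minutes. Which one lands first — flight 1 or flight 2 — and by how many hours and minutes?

Flight 1 in UTC: 9:05 AM − 12:00 = 9:05 PM on Oct 12.
+4 hours and 5 minutes → arrive 1:10 AM UTC on Oct 13.
Flight 2 in UTC: 8:09 PM − 12:45 = 7:24 AM on Oct 12.
+2 hours and 20 minutes → arrive 9:44 AM UTC on Oct 12.
Flight 2 lands earlier by 15 hours 26 minutes.

the second, by 15 hours 26 minutes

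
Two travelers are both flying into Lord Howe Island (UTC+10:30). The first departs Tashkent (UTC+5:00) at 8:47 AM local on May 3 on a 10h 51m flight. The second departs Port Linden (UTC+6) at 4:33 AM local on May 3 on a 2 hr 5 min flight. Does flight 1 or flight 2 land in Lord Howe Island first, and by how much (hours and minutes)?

the second, by 14 hours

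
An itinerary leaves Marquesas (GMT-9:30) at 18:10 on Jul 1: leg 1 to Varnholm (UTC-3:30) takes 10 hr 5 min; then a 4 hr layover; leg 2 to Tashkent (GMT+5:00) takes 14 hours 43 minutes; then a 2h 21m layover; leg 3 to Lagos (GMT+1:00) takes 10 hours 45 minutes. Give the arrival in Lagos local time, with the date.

22:34 on Jul 3

Convert departure to UTC: 18:10 + 9:30 = 03:40 UTC on Jul 2.
Add 10 hours 5 minutes leg 1 → 13:45 UTC.
Add 4 hours layover in Varnholm → 17:45 UTC.
Add 14 hours and 43 minutes leg 2 → 08:28 UTC (Jul 3).
Add 2 hours and 21 minutes layover in Tashkent → 10:49 UTC.
Add 10 hours 45 minutes leg 3 → 21:34 UTC.
Lagos is UTC+1:00, so local arrival = 21:34 + 1:00 = 22:34 on Jul 3.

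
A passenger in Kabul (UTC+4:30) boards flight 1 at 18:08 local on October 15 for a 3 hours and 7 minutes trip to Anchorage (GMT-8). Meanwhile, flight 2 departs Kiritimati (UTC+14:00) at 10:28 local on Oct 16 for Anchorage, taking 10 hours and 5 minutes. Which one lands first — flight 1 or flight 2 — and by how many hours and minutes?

the first, by 13 hours 48 minutes

Flight 1 in UTC: 18:08 − 4:30 = 13:38 on Oct 15.
+3 hours 7 minutes → arrive 16:45 UTC on Oct 15.
Flight 2 in UTC: 10:28 − 14:00 = 20:28 on Oct 15.
+10 hours 5 minutes → arrive 06:33 UTC on Oct 16.
Flight 1 lands earlier by 13 hours 48 minutes.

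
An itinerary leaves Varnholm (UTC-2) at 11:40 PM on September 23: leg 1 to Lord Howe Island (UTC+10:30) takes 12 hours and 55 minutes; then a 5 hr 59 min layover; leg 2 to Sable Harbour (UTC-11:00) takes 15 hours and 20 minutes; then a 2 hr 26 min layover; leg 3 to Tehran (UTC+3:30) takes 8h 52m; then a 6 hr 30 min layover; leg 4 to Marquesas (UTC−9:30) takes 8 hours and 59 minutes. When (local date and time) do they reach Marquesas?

5:11 AM on September 26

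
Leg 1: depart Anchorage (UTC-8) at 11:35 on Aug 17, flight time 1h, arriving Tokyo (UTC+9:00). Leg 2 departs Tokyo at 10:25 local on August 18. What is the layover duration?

Convert departure to UTC: 11:35 + 8:00 = 19:35 UTC on Aug 17.
Add 1 hour flight time → 20:35 UTC.
Tokyo is UTC+9:00, so local arrival = 20:35 + 9:00 = 05:35 on Aug 18.
Layover = 10:25 − 05:35 = 4 hours 50 minutes.

4 hours 50 minutes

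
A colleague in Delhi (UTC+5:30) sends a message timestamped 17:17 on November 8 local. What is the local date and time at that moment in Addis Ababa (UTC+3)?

14:47 on November 8

In UTC: 17:17 − 5:30 = 11:47 on Nov 8.
Addis Ababa is UTC+3:00: 11:47 + 3:00 = 14:47 on Nov 8.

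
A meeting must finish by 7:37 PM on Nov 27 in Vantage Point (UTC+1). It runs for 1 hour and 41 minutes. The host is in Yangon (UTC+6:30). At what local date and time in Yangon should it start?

Target end time in UTC: 7:37 PM − 1:00 = 6:37 PM on Nov 27.
Subtract 1 hour 41 minutes → start 4:56 PM UTC on Nov 27.
Yangon is UTC+6:30: 4:56 PM + 6:30 = 11:26 PM on Nov 27.

11:26 PM on November 27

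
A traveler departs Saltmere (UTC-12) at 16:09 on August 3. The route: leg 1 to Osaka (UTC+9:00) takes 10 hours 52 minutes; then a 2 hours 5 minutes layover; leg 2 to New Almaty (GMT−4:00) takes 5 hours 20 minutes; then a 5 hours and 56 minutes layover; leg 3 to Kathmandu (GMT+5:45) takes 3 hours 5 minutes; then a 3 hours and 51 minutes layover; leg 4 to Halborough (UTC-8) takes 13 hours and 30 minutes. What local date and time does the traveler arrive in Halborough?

16:48 on Aug 5

Convert departure to UTC: 16:09 + 12:00 = 04:09 UTC on Aug 4.
Add 10 hours and 52 minutes leg 1 → 15:01 UTC.
Add 2 hours 5 minutes layover in Osaka → 17:06 UTC.
Add 5 hours and 20 minutes leg 2 → 22:26 UTC.
Add 5 hours 56 minutes layover in New Almaty → 04:22 UTC (Aug 5).
Add 3 hours and 5 minutes leg 3 → 07:27 UTC.
Add 3 hours 51 minutes layover in Kathmandu → 11:18 UTC.
Add 13 hours and 30 minutes leg 4 → 00:48 UTC (Aug 6).
Halborough is UTC−8:00, so local arrival = 00:48 − 8:00 = 16:48 on Aug 5.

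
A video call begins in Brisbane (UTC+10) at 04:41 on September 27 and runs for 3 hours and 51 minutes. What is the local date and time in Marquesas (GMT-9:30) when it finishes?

Convert start to UTC: 04:41 − 10:00 = 18:41 UTC on Sep 26.
Add 3 hours and 51 minutes duration → 22:32 UTC.
Marquesas is UTC−9:30, so local end time = 22:32 − 9:30 = 13:02 on Sep 26.

13:02 on September 26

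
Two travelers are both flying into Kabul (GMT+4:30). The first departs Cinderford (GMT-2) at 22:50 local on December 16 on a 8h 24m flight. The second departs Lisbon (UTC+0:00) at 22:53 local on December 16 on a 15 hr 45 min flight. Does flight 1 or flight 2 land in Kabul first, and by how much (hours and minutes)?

the first, by 5 hours 24 minutes

Flight 1 in UTC: 22:50 + 2:00 = 00:50 on Dec 17.
+8 hours 24 minutes → arrive 09:14 UTC on Dec 17.
Flight 2 departs at 22:53 UTC (Dec 16).
+15 hours and 45 minutes → arrive 14:38 UTC on Dec 17.
Flight 1 lands earlier by 5 hours 24 minutes.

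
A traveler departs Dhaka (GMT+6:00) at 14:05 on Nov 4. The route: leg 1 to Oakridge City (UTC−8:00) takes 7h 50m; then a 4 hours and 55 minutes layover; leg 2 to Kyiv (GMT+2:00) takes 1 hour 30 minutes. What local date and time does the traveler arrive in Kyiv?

00:20 on November 5

Convert departure to UTC: 14:05 − 6:00 = 08:05 UTC on Nov 4.
Add 7 hours and 50 minutes leg 1 → 15:55 UTC.
Add 4 hours 55 minutes layover in Oakridge City → 20:50 UTC.
Add 1 hour and 30 minutes leg 2 → 22:20 UTC.
Kyiv is UTC+2:00, so local arrival = 22:20 + 2:00 = 00:20 on Nov 5.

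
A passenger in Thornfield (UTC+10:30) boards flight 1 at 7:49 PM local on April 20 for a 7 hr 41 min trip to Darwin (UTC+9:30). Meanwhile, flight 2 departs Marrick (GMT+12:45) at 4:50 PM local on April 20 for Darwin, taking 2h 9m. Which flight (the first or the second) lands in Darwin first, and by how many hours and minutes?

Flight 1 in UTC: 7:49 PM − 10:30 = 9:19 AM on Apr 20.
+7 hours and 41 minutes → arrive 5:00 PM UTC on Apr 20.
Flight 2 in UTC: 4:50 PM − 12:45 = 4:05 AM on Apr 20.
+2 hours 9 minutes → arrive 6:14 AM UTC on Apr 20.
Flight 2 lands earlier by 10 hours 46 minutes.

the second, by 10 hours 46 minutes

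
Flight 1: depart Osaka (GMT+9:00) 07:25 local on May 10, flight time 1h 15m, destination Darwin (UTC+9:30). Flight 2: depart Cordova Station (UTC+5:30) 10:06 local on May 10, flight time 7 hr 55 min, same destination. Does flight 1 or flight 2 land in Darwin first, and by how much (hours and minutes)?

Flight 1 in UTC: 07:25 − 9:00 = 22:25 on May 9.
+1 hour and 15 minutes → arrive 23:40 UTC on May 9.
Flight 2 in UTC: 10:06 − 5:30 = 04:36 on May 10.
+7 hours and 55 minutes → arrive 12:31 UTC on May 10.
Flight 1 lands earlier by 12 hours 51 minutes.

the first, by 12 hours 51 minutes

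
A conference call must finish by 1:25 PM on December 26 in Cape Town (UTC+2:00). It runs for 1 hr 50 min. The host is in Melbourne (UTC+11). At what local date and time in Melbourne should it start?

Target end time in UTC: 1:25 PM − 2:00 = 11:25 AM on Dec 26.
Subtract 1 hour and 50 minutes → start 9:35 AM UTC on Dec 26.
Melbourne is UTC+11:00: 9:35 AM + 11:00 = 8:35 PM on Dec 26.

8:35 PM on Dec 26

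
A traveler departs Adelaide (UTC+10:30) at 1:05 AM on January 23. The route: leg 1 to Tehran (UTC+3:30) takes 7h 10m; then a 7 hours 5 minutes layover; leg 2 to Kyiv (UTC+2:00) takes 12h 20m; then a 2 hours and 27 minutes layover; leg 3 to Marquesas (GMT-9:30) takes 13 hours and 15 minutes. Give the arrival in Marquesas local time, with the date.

11:22 PM on January 23

Convert departure to UTC: 1:05 AM − 10:30 = 2:35 PM UTC on Jan 22.
Add 7 hours 10 minutes leg 1 → 9:45 PM UTC.
Add 7 hours 5 minutes layover in Tehran → 4:50 AM UTC (Jan 23).
Add 12 hours 20 minutes leg 2 → 5:10 PM UTC.
Add 2 hours and 27 minutes layover in Kyiv → 7:37 PM UTC.
Add 13 hours 15 minutes leg 3 → 8:52 AM UTC (Jan 24).
Marquesas is UTC−9:30, so local arrival = 8:52 AM − 9:30 = 11:22 PM on Jan 23.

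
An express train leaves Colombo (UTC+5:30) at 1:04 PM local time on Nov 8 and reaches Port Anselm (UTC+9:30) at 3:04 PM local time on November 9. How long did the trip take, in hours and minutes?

22 hours

Departure in UTC: 1:04 PM − 5:30 = 7:34 AM on Nov 8.
Arrival in UTC: 3:04 PM − 9:30 = 5:34 AM on Nov 9.
Elapsed = 5:34 AM − 7:34 AM (+1 day) = 22 hours.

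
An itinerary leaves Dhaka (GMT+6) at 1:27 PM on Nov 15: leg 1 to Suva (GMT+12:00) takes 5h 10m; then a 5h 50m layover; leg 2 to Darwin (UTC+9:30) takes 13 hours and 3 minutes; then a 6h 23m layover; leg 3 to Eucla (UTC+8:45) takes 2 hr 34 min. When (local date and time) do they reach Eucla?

Convert departure to UTC: 1:27 PM − 6:00 = 7:27 AM UTC on Nov 15.
Add 5 hours and 10 minutes leg 1 → 12:37 PM UTC.
Add 5 hours 50 minutes layover in Suva → 6:27 PM UTC.
Add 13 hours and 3 minutes leg 2 → 7:30 AM UTC (Nov 16).
Add 6 hours and 23 minutes layover in Darwin → 1:53 PM UTC.
Add 2 hours and 34 minutes leg 3 → 4:27 PM UTC.
Eucla is UTC+8:45, so local arrival = 4:27 PM + 8:45 = 1:12 AM on Nov 17.

1:12 AM on Nov 17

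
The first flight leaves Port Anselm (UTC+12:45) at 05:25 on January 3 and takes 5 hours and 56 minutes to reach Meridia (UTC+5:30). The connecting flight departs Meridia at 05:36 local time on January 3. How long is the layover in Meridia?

Convert departure to UTC: 05:25 − 12:45 = 16:40 UTC on Jan 2.
Add 5 hours 56 minutes flight time → 22:36 UTC.
Meridia is UTC+5:30, so local arrival = 22:36 + 5:30 = 04:06 on Jan 3.
Layover = 05:36 − 04:06 = 1 hour 30 minutes.

1 hour 30 minutes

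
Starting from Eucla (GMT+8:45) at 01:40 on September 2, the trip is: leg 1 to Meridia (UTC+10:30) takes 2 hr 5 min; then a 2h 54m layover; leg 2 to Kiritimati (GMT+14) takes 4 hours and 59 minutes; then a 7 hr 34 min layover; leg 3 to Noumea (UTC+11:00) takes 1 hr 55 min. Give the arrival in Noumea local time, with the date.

23:22 on Sep 2

Convert departure to UTC: 01:40 − 8:45 = 16:55 UTC on Sep 1.
Add 2 hours 5 minutes leg 1 → 19:00 UTC.
Add 2 hours and 54 minutes layover in Meridia → 21:54 UTC.
Add 4 hours and 59 minutes leg 2 → 02:53 UTC (Sep 2).
Add 7 hours 34 minutes layover in Kiritimati → 10:27 UTC.
Add 1 hour and 55 minutes leg 3 → 12:22 UTC.
Noumea is UTC+11:00, so local arrival = 12:22 + 11:00 = 23:22 on Sep 2.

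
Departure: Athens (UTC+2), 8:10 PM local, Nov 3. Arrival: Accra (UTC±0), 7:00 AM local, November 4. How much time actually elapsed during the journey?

Accra is 2:00 behind Athens.
Clock-face elapsed time (ignoring zones) is 10 hours 50 minutes.
Actual elapsed = 10 hours 50 minutes + 2:00 = 12 hours 50 minutes.

12 hours 50 minutes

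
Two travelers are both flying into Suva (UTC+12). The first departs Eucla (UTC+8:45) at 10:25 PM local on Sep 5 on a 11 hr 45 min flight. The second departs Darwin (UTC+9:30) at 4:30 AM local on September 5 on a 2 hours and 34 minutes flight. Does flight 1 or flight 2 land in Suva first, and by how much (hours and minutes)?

Flight 1 in UTC: 10:25 PM − 8:45 = 1:40 PM on Sep 5.
+11 hours 45 minutes → arrive 1:25 AM UTC on Sep 6.
Flight 2 in UTC: 4:30 AM − 9:30 = 7:00 PM on Sep 4.
+2 hours and 34 minutes → arrive 9:34 PM UTC on Sep 4.
Flight 2 lands earlier by 27 hours 51 minutes.

the second, by 27 hours 51 minutes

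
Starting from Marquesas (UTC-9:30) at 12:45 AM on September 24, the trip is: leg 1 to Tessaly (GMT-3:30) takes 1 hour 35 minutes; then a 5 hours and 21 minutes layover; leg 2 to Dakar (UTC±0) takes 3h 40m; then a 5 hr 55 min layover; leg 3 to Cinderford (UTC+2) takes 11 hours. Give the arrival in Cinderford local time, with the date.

Convert departure to UTC: 12:45 AM + 9:30 = 10:15 AM UTC on Sep 24.
Add 1 hour 35 minutes leg 1 → 11:50 AM UTC.
Add 5 hours 21 minutes layover in Tessaly → 5:11 PM UTC.
Add 3 hours and 40 minutes leg 2 → 8:51 PM UTC.
Add 5 hours and 55 minutes layover in Dakar → 2:46 AM UTC (Sep 25).
Add 11 hours leg 3 → 1:46 PM UTC.
Cinderford is UTC+2:00, so local arrival = 1:46 PM + 2:00 = 3:46 PM on Sep 25.

3:46 PM on Sep 25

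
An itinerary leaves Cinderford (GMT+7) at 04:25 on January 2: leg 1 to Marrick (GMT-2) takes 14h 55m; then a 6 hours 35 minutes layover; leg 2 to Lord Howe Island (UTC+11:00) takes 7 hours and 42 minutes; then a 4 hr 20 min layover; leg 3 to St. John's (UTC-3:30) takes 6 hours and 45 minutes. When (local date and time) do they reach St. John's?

10:12 on January 3

Convert departure to UTC: 04:25 − 7:00 = 21:25 UTC on Jan 1.
Add 14 hours and 55 minutes leg 1 → 12:20 UTC (Jan 2).
Add 6 hours 35 minutes layover in Marrick → 18:55 UTC.
Add 7 hours 42 minutes leg 2 → 02:37 UTC (Jan 3).
Add 4 hours 20 minutes layover in Lord Howe Island → 06:57 UTC.
Add 6 hours 45 minutes leg 3 → 13:42 UTC.
St. John's is UTC−3:30, so local arrival = 13:42 − 3:30 = 10:12 on Jan 3.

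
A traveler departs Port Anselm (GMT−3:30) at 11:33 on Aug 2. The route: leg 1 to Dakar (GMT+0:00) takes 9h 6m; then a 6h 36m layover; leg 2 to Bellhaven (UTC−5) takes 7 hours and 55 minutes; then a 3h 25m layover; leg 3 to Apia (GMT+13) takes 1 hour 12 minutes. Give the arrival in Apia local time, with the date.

08:17 on August 4

Convert departure to UTC: 11:33 + 3:30 = 15:03 UTC on Aug 2.
Add 9 hours 6 minutes leg 1 → 00:09 UTC (Aug 3).
Add 6 hours and 36 minutes layover in Dakar → 06:45 UTC.
Add 7 hours 55 minutes leg 2 → 14:40 UTC.
Add 3 hours and 25 minutes layover in Bellhaven → 18:05 UTC.
Add 1 hour 12 minutes leg 3 → 19:17 UTC.
Apia is UTC+13:00, so local arrival = 19:17 + 13:00 = 08:17 on Aug 4.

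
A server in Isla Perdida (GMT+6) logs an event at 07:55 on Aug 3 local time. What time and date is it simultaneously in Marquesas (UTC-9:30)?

In UTC: 07:55 − 6:00 = 01:55 on Aug 3.
Marquesas is UTC−9:30: 01:55 − 9:30 = 16:25 on Aug 2.

16:25 on Aug 2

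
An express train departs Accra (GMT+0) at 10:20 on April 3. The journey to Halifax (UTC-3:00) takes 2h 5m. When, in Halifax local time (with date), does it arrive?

Accra is at UTC+0, so departure is already 10:20 UTC on Apr 3.
Add 2 hours and 5 minutes travel time → 12:25 UTC.
Halifax is UTC−3:00, so local arrival = 12:25 − 3:00 = 09:25 on Apr 3.

09:25 on April 3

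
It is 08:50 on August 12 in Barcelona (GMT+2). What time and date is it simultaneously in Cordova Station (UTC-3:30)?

03:20 on August 12

Cordova Station is 5:30 behind Barcelona.
Shift by the zone difference: 08:50 − 5:30 = 03:20 on Aug 12 in Cordova Station.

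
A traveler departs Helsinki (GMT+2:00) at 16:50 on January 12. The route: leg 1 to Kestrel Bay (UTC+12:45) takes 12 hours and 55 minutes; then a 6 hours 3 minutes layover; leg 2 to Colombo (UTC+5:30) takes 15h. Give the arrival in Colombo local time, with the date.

06:18 on Jan 14

Convert departure to UTC: 16:50 − 2:00 = 14:50 UTC on Jan 12.
Add 12 hours and 55 minutes leg 1 → 03:45 UTC (Jan 13).
Add 6 hours and 3 minutes layover in Kestrel Bay → 09:48 UTC.
Add 15 hours leg 2 → 00:48 UTC (Jan 14).
Colombo is UTC+5:30, so local arrival = 00:48 + 5:30 = 06:18 on Jan 14.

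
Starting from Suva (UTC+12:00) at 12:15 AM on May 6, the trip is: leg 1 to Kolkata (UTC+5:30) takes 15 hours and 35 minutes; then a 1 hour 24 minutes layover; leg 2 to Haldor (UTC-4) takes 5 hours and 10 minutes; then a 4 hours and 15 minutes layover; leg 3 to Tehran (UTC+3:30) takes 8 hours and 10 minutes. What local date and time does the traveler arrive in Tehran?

Convert departure to UTC: 12:15 AM − 12:00 = 12:15 PM UTC on May 5.
Add 15 hours 35 minutes leg 1 → 3:50 AM UTC (May 6).
Add 1 hour and 24 minutes layover in Kolkata → 5:14 AM UTC.
Add 5 hours and 10 minutes leg 2 → 10:24 AM UTC.
Add 4 hours and 15 minutes layover in Haldor → 2:39 PM UTC.
Add 8 hours and 10 minutes leg 3 → 10:49 PM UTC.
Tehran is UTC+3:30, so local arrival = 10:49 PM + 3:30 = 2:19 AM on May 7.

2:19 AM on May 7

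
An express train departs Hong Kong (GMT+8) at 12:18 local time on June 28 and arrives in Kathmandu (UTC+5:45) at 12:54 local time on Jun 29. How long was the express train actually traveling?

26 hours 51 minutes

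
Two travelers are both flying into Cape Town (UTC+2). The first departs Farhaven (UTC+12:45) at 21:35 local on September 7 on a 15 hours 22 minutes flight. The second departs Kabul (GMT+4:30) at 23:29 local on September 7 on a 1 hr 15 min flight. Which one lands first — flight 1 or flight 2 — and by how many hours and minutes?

the second, by 3 hours 58 minutes

Flight 1 in UTC: 21:35 − 12:45 = 08:50 on Sep 7.
+15 hours and 22 minutes → arrive 00:12 UTC on Sep 8.
Flight 2 in UTC: 23:29 − 4:30 = 18:59 on Sep 7.
+1 hour and 15 minutes → arrive 20:14 UTC on Sep 7.
Flight 2 lands earlier by 3 hours 58 minutes.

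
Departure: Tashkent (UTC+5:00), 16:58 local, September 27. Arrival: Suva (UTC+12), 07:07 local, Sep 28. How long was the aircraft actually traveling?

7 hours 9 minutes

Departure in UTC: 16:58 − 5:00 = 11:58 on Sep 27.
Arrival in UTC: 07:07 − 12:00 = 19:07 on Sep 27.
Elapsed = 19:07 − 11:58 = 7 hours 9 minutes.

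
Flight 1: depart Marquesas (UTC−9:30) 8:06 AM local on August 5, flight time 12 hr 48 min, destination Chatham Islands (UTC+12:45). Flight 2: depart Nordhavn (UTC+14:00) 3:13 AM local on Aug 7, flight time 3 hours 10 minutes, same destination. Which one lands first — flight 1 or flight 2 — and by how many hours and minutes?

Flight 1 in UTC: 8:06 AM + 9:30 = 5:36 PM on Aug 5.
+12 hours and 48 minutes → arrive 6:24 AM UTC on Aug 6.
Flight 2 in UTC: 3:13 AM − 14:00 = 1:13 PM on Aug 6.
+3 hours 10 minutes → arrive 4:23 PM UTC on Aug 6.
Flight 1 lands earlier by 9 hours 59 minutes.

the first, by 9 hours 59 minutes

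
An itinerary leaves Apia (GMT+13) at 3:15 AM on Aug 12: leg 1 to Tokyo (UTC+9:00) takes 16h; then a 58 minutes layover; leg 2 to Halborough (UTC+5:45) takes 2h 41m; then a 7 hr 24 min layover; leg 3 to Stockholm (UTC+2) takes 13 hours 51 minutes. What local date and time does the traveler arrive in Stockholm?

Convert departure to UTC: 3:15 AM − 13:00 = 2:15 PM UTC on Aug 11.
Add 16 hours leg 1 → 6:15 AM UTC (Aug 12).
Add 58 minutes layover in Tokyo → 7:13 AM UTC.
Add 2 hours and 41 minutes leg 2 → 9:54 AM UTC.
Add 7 hours and 24 minutes layover in Halborough → 5:18 PM UTC.
Add 13 hours 51 minutes leg 3 → 7:09 AM UTC (Aug 13).
Stockholm is UTC+2:00, so local arrival = 7:09 AM + 2:00 = 9:09 AM on Aug 13.

9:09 AM on Aug 13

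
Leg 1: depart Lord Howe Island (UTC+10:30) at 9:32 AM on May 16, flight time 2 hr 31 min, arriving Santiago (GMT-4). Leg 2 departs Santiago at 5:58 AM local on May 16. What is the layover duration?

8 hours 25 minutes

Convert departure to UTC: 9:32 AM − 10:30 = 11:02 PM UTC on May 15.
Add 2 hours and 31 minutes flight time → 1:33 AM UTC (May 16).
Santiago is UTC−4:00, so local arrival = 1:33 AM − 4:00 = 9:33 PM on May 15.
Layover = 5:58 AM − 9:33 PM (+1 day) = 8 hours 25 minutes.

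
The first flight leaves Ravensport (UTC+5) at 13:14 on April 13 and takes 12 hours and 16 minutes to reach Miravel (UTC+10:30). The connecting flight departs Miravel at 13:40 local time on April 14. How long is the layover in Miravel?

6 hours 40 minutes

Convert departure to UTC: 13:14 − 5:00 = 08:14 UTC on Apr 13.
Add 12 hours 16 minutes flight time → 20:30 UTC.
Miravel is UTC+10:30, so local arrival = 20:30 + 10:30 = 07:00 on Apr 14.
Layover = 13:40 − 07:00 = 6 hours 40 minutes.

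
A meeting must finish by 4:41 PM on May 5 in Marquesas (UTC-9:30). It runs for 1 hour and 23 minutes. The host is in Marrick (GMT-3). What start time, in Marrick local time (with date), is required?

9:48 PM on May 5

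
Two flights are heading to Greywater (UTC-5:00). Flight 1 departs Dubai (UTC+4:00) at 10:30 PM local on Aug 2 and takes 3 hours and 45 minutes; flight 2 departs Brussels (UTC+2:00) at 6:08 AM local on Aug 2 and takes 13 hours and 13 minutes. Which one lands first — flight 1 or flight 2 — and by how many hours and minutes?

Flight 1 in UTC: 10:30 PM − 4:00 = 6:30 PM on Aug 2.
+3 hours 45 minutes → arrive 10:15 PM UTC on Aug 2.
Flight 2 in UTC: 6:08 AM − 2:00 = 4:08 AM on Aug 2.
+13 hours 13 minutes → arrive 5:21 PM UTC on Aug 2.
Flight 2 lands earlier by 4 hours 54 minutes.

the second, by 4 hours 54 minutes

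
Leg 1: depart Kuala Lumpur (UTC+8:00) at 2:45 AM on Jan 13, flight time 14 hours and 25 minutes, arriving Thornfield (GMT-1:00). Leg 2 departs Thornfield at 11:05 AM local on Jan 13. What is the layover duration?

2 hours 55 minutes

Convert departure to UTC: 2:45 AM − 8:00 = 6:45 PM UTC on Jan 12.
Add 14 hours and 25 minutes flight time → 9:10 AM UTC (Jan 13).
Thornfield is UTC−1:00, so local arrival = 9:10 AM − 1:00 = 8:10 AM on Jan 13.
Layover = 11:05 AM − 8:10 AM = 2 hours 55 minutes.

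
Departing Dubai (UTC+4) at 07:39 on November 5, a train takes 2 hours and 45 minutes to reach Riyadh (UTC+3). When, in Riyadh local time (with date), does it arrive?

09:24 on November 5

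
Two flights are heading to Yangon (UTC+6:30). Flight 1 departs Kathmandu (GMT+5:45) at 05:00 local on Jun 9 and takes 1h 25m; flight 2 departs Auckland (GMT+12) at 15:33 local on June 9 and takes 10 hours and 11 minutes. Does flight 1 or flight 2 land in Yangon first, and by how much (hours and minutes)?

Flight 1 in UTC: 05:00 − 5:45 = 23:15 on Jun 8.
+1 hour and 25 minutes → arrive 00:40 UTC on Jun 9.
Flight 2 in UTC: 15:33 − 12:00 = 03:33 on Jun 9.
+10 hours and 11 minutes → arrive 13:44 UTC on Jun 9.
Flight 1 lands earlier by 13 hours 4 minutes.

the first, by 13 hours 4 minutes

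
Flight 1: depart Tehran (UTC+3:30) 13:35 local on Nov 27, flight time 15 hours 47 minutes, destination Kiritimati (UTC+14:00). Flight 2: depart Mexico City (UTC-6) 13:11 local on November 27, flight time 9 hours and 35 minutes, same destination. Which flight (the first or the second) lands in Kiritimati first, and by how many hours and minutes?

Flight 1 in UTC: 13:35 − 3:30 = 10:05 on Nov 27.
+15 hours and 47 minutes → arrive 01:52 UTC on Nov 28.
Flight 2 in UTC: 13:11 + 6:00 = 19:11 on Nov 27.
+9 hours and 35 minutes → arrive 04:46 UTC on Nov 28.
Flight 1 lands earlier by 2 hours 54 minutes.

the first, by 2 hours 54 minutes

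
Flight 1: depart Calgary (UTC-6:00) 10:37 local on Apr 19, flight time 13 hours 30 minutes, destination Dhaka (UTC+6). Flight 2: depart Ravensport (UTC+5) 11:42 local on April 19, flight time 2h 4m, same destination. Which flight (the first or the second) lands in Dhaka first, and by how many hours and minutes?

the second, by 21 hours 21 minutes

Flight 1 in UTC: 10:37 + 6:00 = 16:37 on Apr 19.
+13 hours and 30 minutes → arrive 06:07 UTC on Apr 20.
Flight 2 in UTC: 11:42 − 5:00 = 06:42 on Apr 19.
+2 hours 4 minutes → arrive 08:46 UTC on Apr 19.
Flight 2 lands earlier by 21 hours 21 minutes.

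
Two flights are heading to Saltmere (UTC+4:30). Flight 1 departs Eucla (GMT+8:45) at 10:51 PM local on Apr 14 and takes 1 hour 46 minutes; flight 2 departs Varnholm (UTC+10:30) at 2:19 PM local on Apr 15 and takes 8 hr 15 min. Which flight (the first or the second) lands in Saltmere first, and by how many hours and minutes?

the first, by 20 hours 12 minutes

Flight 1 in UTC: 10:51 PM − 8:45 = 2:06 PM on Apr 14.
+1 hour and 46 minutes → arrive 3:52 PM UTC on Apr 14.
Flight 2 in UTC: 2:19 PM − 10:30 = 3:49 AM on Apr 15.
+8 hours and 15 minutes → arrive 12:04 PM UTC on Apr 15.
Flight 1 lands earlier by 20 hours 12 minutes.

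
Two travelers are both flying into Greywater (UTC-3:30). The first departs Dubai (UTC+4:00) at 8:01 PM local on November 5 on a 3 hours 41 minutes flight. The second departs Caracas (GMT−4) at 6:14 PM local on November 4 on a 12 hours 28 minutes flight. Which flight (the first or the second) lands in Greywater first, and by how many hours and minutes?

the second, by 9 hours

Flight 1 in UTC: 8:01 PM − 4:00 = 4:01 PM on Nov 5.
+3 hours and 41 minutes → arrive 7:42 PM UTC on Nov 5.
Flight 2 in UTC: 6:14 PM + 4:00 = 10:14 PM on Nov 4.
+12 hours 28 minutes → arrive 10:42 AM UTC on Nov 5.
Flight 2 lands earlier by 9 hours.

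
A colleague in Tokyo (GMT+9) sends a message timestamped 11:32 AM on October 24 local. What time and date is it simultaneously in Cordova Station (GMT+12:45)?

3:17 PM on Oct 24

Cordova Station is 3:45 ahead of Tokyo.
Shift by the zone difference: 11:32 AM + 3:45 = 3:17 PM on Oct 24 in Cordova Station.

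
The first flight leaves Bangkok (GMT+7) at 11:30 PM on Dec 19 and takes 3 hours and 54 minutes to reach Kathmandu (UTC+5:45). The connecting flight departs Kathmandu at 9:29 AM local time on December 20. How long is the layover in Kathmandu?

7 hours 20 minutes

Convert departure to UTC: 11:30 PM − 7:00 = 4:30 PM UTC on Dec 19.
Add 3 hours 54 minutes flight time → 8:24 PM UTC.
Kathmandu is UTC+5:45, so local arrival = 8:24 PM + 5:45 = 2:09 AM on Dec 20.
Layover = 9:29 AM − 2:09 AM = 7 hours 20 minutes.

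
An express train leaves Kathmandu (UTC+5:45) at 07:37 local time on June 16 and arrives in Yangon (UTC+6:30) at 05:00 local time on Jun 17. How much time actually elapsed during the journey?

20 hours 38 minutes

Departure in UTC: 07:37 − 5:45 = 01:52 on Jun 16.
Arrival in UTC: 05:00 − 6:30 = 22:30 on Jun 16.
Elapsed = 22:30 − 01:52 = 20 hours 38 minutes.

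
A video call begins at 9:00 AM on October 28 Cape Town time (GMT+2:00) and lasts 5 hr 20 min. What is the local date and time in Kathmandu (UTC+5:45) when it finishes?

Convert start to UTC: 9:00 AM − 2:00 = 7:00 AM UTC on Oct 28.
Add 5 hours and 20 minutes duration → 12:20 PM UTC.
Kathmandu is UTC+5:45, so local end time = 12:20 PM + 5:45 = 6:05 PM on Oct 28.

6:05 PM on Oct 28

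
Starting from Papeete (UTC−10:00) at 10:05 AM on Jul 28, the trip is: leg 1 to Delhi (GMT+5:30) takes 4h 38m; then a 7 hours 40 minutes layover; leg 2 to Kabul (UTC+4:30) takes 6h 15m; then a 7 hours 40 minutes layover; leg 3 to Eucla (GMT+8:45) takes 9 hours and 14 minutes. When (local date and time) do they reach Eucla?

4:17 PM on July 30

Convert departure to UTC: 10:05 AM + 10:00 = 8:05 PM UTC on Jul 28.
Add 4 hours 38 minutes leg 1 → 12:43 AM UTC (Jul 29).
Add 7 hours and 40 minutes layover in Delhi → 8:23 AM UTC.
Add 6 hours 15 minutes leg 2 → 2:38 PM UTC.
Add 7 hours 40 minutes layover in Kabul → 10:18 PM UTC.
Add 9 hours 14 minutes leg 3 → 7:32 AM UTC (Jul 30).
Eucla is UTC+8:45, so local arrival = 7:32 AM + 8:45 = 4:17 PM on Jul 30.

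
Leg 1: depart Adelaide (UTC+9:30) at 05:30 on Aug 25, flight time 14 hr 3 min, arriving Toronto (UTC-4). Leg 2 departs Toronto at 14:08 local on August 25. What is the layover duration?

8 hours 5 minutes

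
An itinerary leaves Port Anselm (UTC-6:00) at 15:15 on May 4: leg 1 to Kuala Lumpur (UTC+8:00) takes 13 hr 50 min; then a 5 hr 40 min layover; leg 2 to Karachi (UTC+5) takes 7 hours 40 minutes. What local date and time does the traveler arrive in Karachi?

05:25 on May 6

Convert departure to UTC: 15:15 + 6:00 = 21:15 UTC on May 4.
Add 13 hours 50 minutes leg 1 → 11:05 UTC (May 5).
Add 5 hours and 40 minutes layover in Kuala Lumpur → 16:45 UTC.
Add 7 hours 40 minutes leg 2 → 00:25 UTC (May 6).
Karachi is UTC+5:00, so local arrival = 00:25 + 5:00 = 05:25 on May 6.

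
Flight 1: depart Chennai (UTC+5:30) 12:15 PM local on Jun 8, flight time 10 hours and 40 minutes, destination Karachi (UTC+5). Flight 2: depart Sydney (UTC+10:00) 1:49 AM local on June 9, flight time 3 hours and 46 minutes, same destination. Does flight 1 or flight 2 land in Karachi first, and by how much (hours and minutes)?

Flight 1 in UTC: 12:15 PM − 5:30 = 6:45 AM on Jun 8.
+10 hours 40 minutes → arrive 5:25 PM UTC on Jun 8.
Flight 2 in UTC: 1:49 AM − 10:00 = 3:49 PM on Jun 8.
+3 hours and 46 minutes → arrive 7:35 PM UTC on Jun 8.
Flight 1 lands earlier by 2 hours 10 minutes.

the first, by 2 hours 10 minutes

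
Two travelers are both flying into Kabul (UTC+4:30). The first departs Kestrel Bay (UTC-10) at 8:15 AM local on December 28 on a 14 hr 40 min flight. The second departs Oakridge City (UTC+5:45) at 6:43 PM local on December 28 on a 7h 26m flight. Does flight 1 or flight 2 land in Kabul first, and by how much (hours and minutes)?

the second, by 12 hours 31 minutes

Flight 1 in UTC: 8:15 AM + 10:00 = 6:15 PM on Dec 28.
+14 hours and 40 minutes → arrive 8:55 AM UTC on Dec 29.
Flight 2 in UTC: 6:43 PM − 5:45 = 12:58 PM on Dec 28.
+7 hours and 26 minutes → arrive 8:24 PM UTC on Dec 28.
Flight 2 lands earlier by 12 hours 31 minutes.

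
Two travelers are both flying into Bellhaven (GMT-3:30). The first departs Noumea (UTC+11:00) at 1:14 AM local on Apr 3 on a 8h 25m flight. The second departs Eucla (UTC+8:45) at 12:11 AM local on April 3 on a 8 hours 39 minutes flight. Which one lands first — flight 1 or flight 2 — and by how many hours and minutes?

Flight 1 in UTC: 1:14 AM − 11:00 = 2:14 PM on Apr 2.
+8 hours 25 minutes → arrive 10:39 PM UTC on Apr 2.
Flight 2 in UTC: 12:11 AM − 8:45 = 3:26 PM on Apr 2.
+8 hours 39 minutes → arrive 12:05 AM UTC on Apr 3.
Flight 1 lands earlier by 1 hour 26 minutes.

the first, by 1 hour 26 minutes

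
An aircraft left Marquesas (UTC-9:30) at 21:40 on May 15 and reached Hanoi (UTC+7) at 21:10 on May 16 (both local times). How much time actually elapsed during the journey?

7 hours

Departure in UTC: 21:40 + 9:30 = 07:10 on May 16.
Arrival in UTC: 21:10 − 7:00 = 14:10 on May 16.
Elapsed = 14:10 − 07:10 = 7 hours.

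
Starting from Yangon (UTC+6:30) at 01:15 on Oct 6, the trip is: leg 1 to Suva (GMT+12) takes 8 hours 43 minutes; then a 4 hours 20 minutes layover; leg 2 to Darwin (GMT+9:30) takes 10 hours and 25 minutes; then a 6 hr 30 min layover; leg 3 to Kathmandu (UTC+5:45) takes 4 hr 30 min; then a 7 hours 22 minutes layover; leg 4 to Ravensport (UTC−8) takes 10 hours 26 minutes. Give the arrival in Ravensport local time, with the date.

15:01 on October 7

Convert departure to UTC: 01:15 − 6:30 = 18:45 UTC on Oct 5.
Add 8 hours and 43 minutes leg 1 → 03:28 UTC (Oct 6).
Add 4 hours and 20 minutes layover in Suva → 07:48 UTC.
Add 10 hours 25 minutes leg 2 → 18:13 UTC.
Add 6 hours and 30 minutes layover in Darwin → 00:43 UTC (Oct 7).
Add 4 hours and 30 minutes leg 3 → 05:13 UTC.
Add 7 hours and 22 minutes layover in Kathmandu → 12:35 UTC.
Add 10 hours 26 minutes leg 4 → 23:01 UTC.
Ravensport is UTC−8:00, so local arrival = 23:01 − 8:00 = 15:01 on Oct 7.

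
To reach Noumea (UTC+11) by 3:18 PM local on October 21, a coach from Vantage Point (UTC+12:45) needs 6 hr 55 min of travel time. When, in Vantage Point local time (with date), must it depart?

Target arrival in UTC: 3:18 PM − 11:00 = 4:18 AM on Oct 21.
Subtract 6 hours 55 minutes → departure 9:23 PM UTC on Oct 20.
Vantage Point is UTC+12:45: 9:23 PM + 12:45 = 10:08 AM on Oct 21.

10:08 AM on October 21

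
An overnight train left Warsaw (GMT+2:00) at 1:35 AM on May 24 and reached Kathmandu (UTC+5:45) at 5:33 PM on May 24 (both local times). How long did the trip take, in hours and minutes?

12 hours 13 minutes

Departure in UTC: 1:35 AM − 2:00 = 11:35 PM on May 23.
Arrival in UTC: 5:33 PM − 5:45 = 11:48 AM on May 24.
Elapsed = 11:48 AM − 11:35 PM (+1 day) = 12 hours 13 minutes.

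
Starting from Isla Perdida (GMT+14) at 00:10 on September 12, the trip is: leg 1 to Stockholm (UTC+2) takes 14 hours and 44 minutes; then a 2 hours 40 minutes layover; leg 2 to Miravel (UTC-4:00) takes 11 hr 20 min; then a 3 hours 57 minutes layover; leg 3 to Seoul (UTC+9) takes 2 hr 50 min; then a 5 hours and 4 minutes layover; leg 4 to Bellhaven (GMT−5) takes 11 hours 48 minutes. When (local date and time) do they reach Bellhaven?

Convert departure to UTC: 00:10 − 14:00 = 10:10 UTC on Sep 11.
Add 14 hours and 44 minutes leg 1 → 00:54 UTC (Sep 12).
Add 2 hours 40 minutes layover in Stockholm → 03:34 UTC.
Add 11 hours and 20 minutes leg 2 → 14:54 UTC.
Add 3 hours 57 minutes layover in Miravel → 18:51 UTC.
Add 2 hours and 50 minutes leg 3 → 21:41 UTC.
Add 5 hours and 4 minutes layover in Seoul → 02:45 UTC (Sep 13).
Add 11 hours 48 minutes leg 4 → 14:33 UTC.
Bellhaven is UTC−5:00, so local arrival = 14:33 − 5:00 = 09:33 on Sep 13.

09:33 on Sep 13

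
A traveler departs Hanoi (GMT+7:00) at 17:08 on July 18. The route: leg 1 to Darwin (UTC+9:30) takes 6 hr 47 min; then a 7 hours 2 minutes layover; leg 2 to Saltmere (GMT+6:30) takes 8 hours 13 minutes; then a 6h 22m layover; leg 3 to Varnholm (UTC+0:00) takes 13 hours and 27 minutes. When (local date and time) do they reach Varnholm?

Convert departure to UTC: 17:08 − 7:00 = 10:08 UTC on Jul 18.
Add 6 hours 47 minutes leg 1 → 16:55 UTC.
Add 7 hours 2 minutes layover in Darwin → 23:57 UTC.
Add 8 hours and 13 minutes leg 2 → 08:10 UTC (Jul 19).
Add 6 hours and 22 minutes layover in Saltmere → 14:32 UTC.
Add 13 hours and 27 minutes leg 3 → 03:59 UTC (Jul 20).
Varnholm is UTC+0, so local arrival is the same: 03:59 on Jul 20.

03:59 on July 20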